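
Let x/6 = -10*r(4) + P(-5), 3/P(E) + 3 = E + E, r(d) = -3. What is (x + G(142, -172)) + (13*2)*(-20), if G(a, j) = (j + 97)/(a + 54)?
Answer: -870823/2548 ≈ -341.77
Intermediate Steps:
P(E) = 3/(-3 + 2*E) (P(E) = 3/(-3 + (E + E)) = 3/(-3 + 2*E))
G(a, j) = (97 + j)/(54 + a)
x = 2322/13 (x = 6*(-10*(-3) + 3/(-3 + 2*(-5))) = 6*(30 + 3/(-3 - 10)) = 6*(30 + 3/(-13)) = 6*(30 + 3*(-1/13)) = 6*(30 - 3/13) = 6*(387/13) = 2322/13 ≈ 178.62)
(x + G(142, -172)) + (13*2)*(-20) = (2322/13 + (97 - 172)/(54 + 142)) + (13*2)*(-20) = (2322/13 - 75/196) + 26*(-20) = (2322/13 + (1/196)*(-75)) - 520 = (2322/13 - 75/196) - 520 = 454137/2548 - 520 = -870823/2548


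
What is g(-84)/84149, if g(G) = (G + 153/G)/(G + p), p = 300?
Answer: -89/18849376 ≈ -4.7216e-6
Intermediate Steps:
g(G) = (G + 153/G)/(300 + G) (g(G) = (G + 153/G)/(G + 300) = (G + 153/G)/(300 + G))
g(-84)/84149 = ((153 + (-84)**2)/((-84)*(300 - 84)))/84149 = -1/84*(153 + 7056)/216*(1/84149) = -1/84*1/216*7209*(1/84149) = -89/224*1/84149 = -89/18849376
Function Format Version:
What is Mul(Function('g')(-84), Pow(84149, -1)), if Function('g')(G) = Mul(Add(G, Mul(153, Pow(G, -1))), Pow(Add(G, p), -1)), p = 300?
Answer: Rational(-89, 18849376) ≈ -4.7216e-6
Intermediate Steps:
Function('g')(G) = Mul(Pow(Add(300, G), -1), Add(G, Mul(153, Pow(G, -1)))) (Function('g')(G) = Mul(Add(G, Mul(153, Pow(G, -1))), Pow(Add(G, 300), -1)) = Mul(Add(G, Mul(153, Pow(G, -1))), Pow(Add(300, G), -1)) = Mul(Pow(Add(300, G), -1), Add(G, Mul(153, Pow(G, -1)))))
Mul(Function('g')(-84), Pow(84149, -1)) = Mul(Mul(Pow(-84, -1), Pow(Add(300, -84), -1), Add(153, Pow(-84, 2))), Pow(84149, -1)) = Mul(Mul(Rational(-1, 84), Pow(216, -1), Add(153, 7056)), Rational(1, 84149)) = Mul(Mul(Rational(-1, 84), Rational(1, 216), 7209), Rational(1, 84149)) = Mul(Rational(-89, 224), Rational(1, 84149)) = Rational(-89, 18849376)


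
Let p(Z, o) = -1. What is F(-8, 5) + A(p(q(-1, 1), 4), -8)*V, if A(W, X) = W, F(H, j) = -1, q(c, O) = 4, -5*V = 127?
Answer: 122/5 ≈ 24.400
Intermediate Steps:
V = -127/5 (V = -1/5*127 = -127/5 ≈ -25.400)
F(-8, 5) + A(p(q(-1, 1), 4), -8)*V = -1 - 1*(-127/5) = -1 + 127/5 = 122/5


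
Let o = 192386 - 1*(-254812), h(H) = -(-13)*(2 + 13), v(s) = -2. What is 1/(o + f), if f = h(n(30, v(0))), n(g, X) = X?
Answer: 1/447393 ≈ 2.2352e-6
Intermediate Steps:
h(H) = 195 (h(H) = -(-13)*15 = -1*(-195) = 195)
o = 447198 (o = 192386 + 254812 = 447198)
f = 195
1/(o + f) = 1/(447198 + 195) = 1/447393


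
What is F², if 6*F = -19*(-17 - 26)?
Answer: 667489/36 ≈ 18541.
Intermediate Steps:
F = 817/6 (F = (-19*(-17 - 26))/6 = (-19*(-43))/6 = (⅙)*817 = 817/6 ≈ 136.17)
F² = (817/6)² = 667489/36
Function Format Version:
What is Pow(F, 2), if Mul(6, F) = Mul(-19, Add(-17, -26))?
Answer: Rational(667489, 36) ≈ 18541.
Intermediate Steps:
F = Rational(817, 6) (F = Mul(Rational(1, 6), Mul(-19, Add(-17, -26))) = Mul(Rational(1, 6), Mul(-19, -43)) = Mul(Rational(1, 6), 817) = Rational(817, 6) ≈ 136.17)
Pow(F, 2) = Pow(Rational(817, 6), 2) = Rational(667489, 36)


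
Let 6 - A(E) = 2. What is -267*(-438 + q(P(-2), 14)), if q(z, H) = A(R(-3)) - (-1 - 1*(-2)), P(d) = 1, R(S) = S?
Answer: 116145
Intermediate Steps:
A(E) = 4 (A(E) = 6 - 1*2 = 6 - 2 = 4)
q(z, H) = 3 (q(z, H) = 4 - (-1 - 1*(-2)) = 4 - (-1 + 2) = 4 - 1*1 = 4 - 1 = 3)
-267*(-438 + q(P(-2), 14)) = -267*(-438 + 3) = -267*(-435) = 116145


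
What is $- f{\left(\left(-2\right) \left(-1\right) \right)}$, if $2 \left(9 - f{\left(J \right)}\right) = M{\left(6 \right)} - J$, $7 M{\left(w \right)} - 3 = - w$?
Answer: $- \frac{143}{14} \approx -10.214$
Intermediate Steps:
$M{\left(w \right)} = \frac{3}{7} - \frac{w}{7}$ ($M{\left(w \right)} = \frac{3}{7} + \frac{\left(-1\right) w}{7} = \frac{3}{7} - \frac{w}{7}$)
$f{\left(J \right)} = \frac{129}{14} + \frac{J}{2}$ ($f{\left(J \right)} = 9 - \frac{\left(\frac{3}{7} - \frac{6}{7}\right) - J}{2} = 9 - \frac{- \frac{3}{7} - J}{2} = 9 + \left(\frac{3}{14} + \frac{J}{2}\right) = \frac{129}{14} + \frac{J}{2}$)
$- f{\left(\left(-2\right) \left(-1\right) \right)} = - (\frac{129}{14} + \frac{\left(-2\right) \left(-1\right)}{2}) = - (\frac{129}{14} + \frac{1}{2} \cdot 2) = - (\frac{129}{14} + 1) = \left(-1\right) \frac{143}{14} = - \frac{143}{14}$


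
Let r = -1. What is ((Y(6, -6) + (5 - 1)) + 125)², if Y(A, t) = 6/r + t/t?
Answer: 15376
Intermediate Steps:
Y(A, t) = -5 (Y(A, t) = 6/(-1) + t/t = 6*(-1) + 1 = -6 + 1 = -5)
((Y(6, -6) + (5 - 1)) + 125)² = ((-5 + (5 - 1)) + 125)² = ((-5 + 4) + 125)² = (-1 + 125)² = 124² = 15376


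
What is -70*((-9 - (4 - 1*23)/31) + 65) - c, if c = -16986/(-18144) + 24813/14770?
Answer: -392189547703/98899920 ≈ -3965.5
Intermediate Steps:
c = 8346313/3190320 (c = -16986*(-1/18144) + 24813*(1/14770) = 2831/3024 + 24813/14770 = 8346313/3190320 ≈ 2.6161)
-70*((-9 - (4 - 1*23)/31) + 65) - c = -70*((-9 - (4 - 1*23)/31) + 65) - 1*8346313/3190320 = -70*((-9 - (4 - 23)/31) + 65) - 8346313/3190320 = -70*((-9 - (-19)/31) + 65) - 8346313/3190320 = -70*((-9 - 1*(-19/31)) + 65) - 8346313/3190320 = -70*((-9 + 19/31) + 65) - 8346313/3190320 = -70*(-260/31 + 65) - 8346313/3190320 = -70*1755/31 - 8346313/3190320 = -122850/31 - 8346313/3190320 = -392189547703/98899920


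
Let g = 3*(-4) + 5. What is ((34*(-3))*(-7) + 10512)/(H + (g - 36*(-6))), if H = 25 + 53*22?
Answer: 5613/700 ≈ 8.0186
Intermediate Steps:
g = -7 (g = -12 + 5 = -7)
H = 1191 (H = 25 + 1166 = 1191)
((34*(-3))*(-7) + 10512)/(H + (g - 36*(-6))) = ((34*(-3))*(-7) + 10512)/(1191 + (-7 - 36*(-6))) = (-102*(-7) + 10512)/(1191 + (-7 + 216)) = (714 + 10512)/(1191 + 209) = 11226/1400 = 11226*(1/1400) = 5613/700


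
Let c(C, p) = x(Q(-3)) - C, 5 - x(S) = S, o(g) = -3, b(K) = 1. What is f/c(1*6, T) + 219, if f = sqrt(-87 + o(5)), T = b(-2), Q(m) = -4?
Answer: 219 + I*sqrt(10) ≈ 219.0 + 3.1623*I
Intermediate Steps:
x(S) = 5 - S
T = 1
c(C, p) = 9 - C (c(C, p) = (5 - 1*(-4)) - C = (5 + 4) - C = 9 - C)
f = 3*I*sqrt(10) (f = sqrt(-87 - 3) = sqrt(-90) = 3*I*sqrt(10) ≈ 9.4868*I)
f/c(1*6, T) + 219 = (3*I*sqrt(10))/(9 - 6) + 219 = (3*I*sqrt(10))/3 + 219 = (3*I*sqrt(10))*(1/3) + 219 = I*sqrt(10) + 219 = 219 + I*sqrt(10)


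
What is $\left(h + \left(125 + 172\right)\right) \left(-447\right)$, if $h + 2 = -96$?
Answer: $-88953$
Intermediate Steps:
$h = -98$ ($h = -2 - 96 = -98$)
$\left(h + \left(125 + 172\right)\right) \left(-447\right) = \left(-98 + \left(125 + 172\right)\right) \left(-447\right) = \left(-98 + 297\right) \left(-447\right) = 199 \left(-447\right) = -88953$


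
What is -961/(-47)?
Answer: 961/47 ≈ 20.447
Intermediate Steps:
-961/(-47) = -1/47*(-961) = 961/47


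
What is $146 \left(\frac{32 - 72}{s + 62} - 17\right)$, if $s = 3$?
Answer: $- \frac{33434}{13} \approx -2571.8$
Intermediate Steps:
$146 \left(\frac{32 - 72}{s + 62} - 17\right) = 146 \left(\frac{32 - 72}{3 + 62} - 17\right) = 146 \left(- \frac{40}{65} - 17\right) = 146 \left(\left(-40\right) \frac{1}{65} - 17\right) = 146 \left(- \frac{8}{13} - 17\right) = 146 \left(- \frac{229}{13}\right) = - \frac{33434}{13}$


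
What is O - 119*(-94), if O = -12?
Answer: 11174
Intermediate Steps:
O - 119*(-94) = -12 - 119*(-94) = -12 + 11186 = 11174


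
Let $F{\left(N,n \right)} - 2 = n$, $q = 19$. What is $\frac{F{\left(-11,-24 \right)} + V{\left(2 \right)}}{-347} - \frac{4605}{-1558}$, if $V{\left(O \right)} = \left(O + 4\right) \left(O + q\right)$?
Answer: $\frac{1435903}{540626} \approx 2.656$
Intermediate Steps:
$F{\left(N,n \right)} = 2 + n$
$V{\left(O \right)} = \left(4 + O\right) \left(19 + O\right)$ ($V{\left(O \right)} = \left(O + 4\right) \left(O + 19\right) = \left(4 + O\right) \left(19 + O\right)$)
$\frac{F{\left(-11,-24 \right)} + V{\left(2 \right)}}{-347} - \frac{4605}{-1558} = \frac{\left(2 - 24\right) + \left(76 + 2^{2} + 23 \cdot 2\right)}{-347} - \frac{4605}{-1558} = \left(-22 + \left(76 + 4 + 46\right)\right) \left(- \frac{1}{347}\right) - - \frac{4605}{1558} = \left(-22 + 126\right) \left(- \frac{1}{347}\right) + \frac{4605}{1558} = 104 \left(- \frac{1}{347}\right) + \frac{4605}{1558} = - \frac{104}{347} + \frac{4605}{1558} = \frac{1435903}{540626}$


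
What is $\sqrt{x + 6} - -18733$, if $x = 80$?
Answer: $18733 + \sqrt{86} \approx 18742.0$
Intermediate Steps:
$\sqrt{x + 6} - -18733 = \sqrt{80 + 6} - -18733 = \sqrt{86} + 18733 = 18733 + \sqrt{86}$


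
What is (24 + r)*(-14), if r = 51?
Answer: -1050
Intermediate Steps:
(24 + r)*(-14) = (24 + 51)*(-14) = 75*(-14) = -1050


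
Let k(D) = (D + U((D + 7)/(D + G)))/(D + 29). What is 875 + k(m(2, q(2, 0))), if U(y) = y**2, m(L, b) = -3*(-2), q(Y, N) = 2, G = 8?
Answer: 1200769/1372 ≈ 875.20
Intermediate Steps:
m(L, b) = 6
k(D) = (D + (7 + D)**2/(8 + D)**2)/(29 + D) (k(D) = (D + ((D + 7)/(D + 8))**2)/(D + 29) = (D + ((7 + D)/(8 + D))**2)/(29 + D) = (D + (7 + D)**2/(8 + D)**2)/(29 + D))
875 + k(m(2, q(2, 0))) = 875 + ((7 + 6)**2 + 6*(8 + 6)**2)/((8 + 6)**2*(29 + 6)) = 875 + (13**2 + 6*14**2)/(14**2*35) = 875 + (1/196)*(1/35)*(169 + 6*196) = 875 + (1/196)*(1/35)*(169 + 1176) = 875 + (1/196)*(1/35)*1345 = 875 + 269/1372 = 1200769/1372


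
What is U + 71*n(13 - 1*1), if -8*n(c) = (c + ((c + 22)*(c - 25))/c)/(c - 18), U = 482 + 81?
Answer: 151565/288 ≈ 526.27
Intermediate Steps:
U = 563
n(c) = -(c + (-25 + c)*(22 + c)/c)/(8*(-18 + c)) (n(c) = -(c + ((c + 22)*(c - 25))/c)/(8*(c - 18)) = -(c + ((22 + c)*(-25 + c))/c)/(8*(-18 + c)) = -(c + ((-25 + c)*(22 + c))/c)/(8*(-18 + c)) = -(c + (-25 + c)*(22 + c)/c)/(8*(-18 + c)))
U + 71*n(13 - 1*1) = 563 + 71*((550 - 2*(13 - 1*1)² + 3*(13 - 1*1))/(8*(13 - 1*1)*(-18 + (13 - 1*1)))) = 563 + 71*((550 - 2*(13 - 1)² + 3*(13 - 1))/(8*(13 - 1)*(-18 + (13 - 1)))) = 563 + 71*((⅛)*(550 - 2*12² + 3*12)/(12*(-18 + 12))) = 563 + 71*((⅛)*(1/12)*(550 - 2*144 + 36)/(-6)) = 563 + 71*((⅛)*(1/12)*(-⅙)*(550 - 288 + 36)) = 563 + 71*((⅛)*(1/12)*(-⅙)*298) = 563 + 71*(-149/288) = 563 - 10579/288 = 151565/288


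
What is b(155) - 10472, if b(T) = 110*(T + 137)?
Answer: 21648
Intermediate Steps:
b(T) = 15070 + 110*T (b(T) = 110*(137 + T) = 15070 + 110*T)
b(155) - 10472 = (15070 + 110*155) - 10472 = (15070 + 17050) - 10472 = 32120 - 10472 = 21648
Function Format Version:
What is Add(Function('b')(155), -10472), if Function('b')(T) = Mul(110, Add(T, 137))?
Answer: 21648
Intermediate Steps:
Function('b')(T) = Add(15070, Mul(110, T)) (Function('b')(T) = Mul(110, Add(137, T)) = Add(15070, Mul(110, T)))
Add(Function('b')(155), -10472) = Add(Add(15070, Mul(110, 155)), -10472) = Add(Add(15070, 17050), -10472) = Add(32120, -10472) = 21648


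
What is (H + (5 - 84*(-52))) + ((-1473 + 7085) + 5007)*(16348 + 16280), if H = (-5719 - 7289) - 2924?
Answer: 346465173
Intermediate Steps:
H = -15932 (H = -13008 - 2924 = -15932)
(H + (5 - 84*(-52))) + ((-1473 + 7085) + 5007)*(16348 + 16280) = (-15932 + (5 - 84*(-52))) + ((-1473 + 7085) + 5007)*(16348 + 16280) = (-15932 + (5 + 4368)) + (5612 + 5007)*32628 = (-15932 + 4373) + 10619*32628 = -11559 + 346476732 = 346465173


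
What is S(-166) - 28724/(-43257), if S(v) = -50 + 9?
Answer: -1744813/43257 ≈ -40.336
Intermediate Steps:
S(v) = -41
S(-166) - 28724/(-43257) = -41 - 28724/(-43257) = -41 - 28724*(-1)/43257 = -41 - 1*(-28724/43257) = -41 + 28724/43257 = -1744813/43257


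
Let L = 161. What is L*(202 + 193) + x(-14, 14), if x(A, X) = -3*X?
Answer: 63553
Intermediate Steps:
L*(202 + 193) + x(-14, 14) = 161*(202 + 193) - 3*14 = 161*395 - 42 = 63595 - 42 = 63553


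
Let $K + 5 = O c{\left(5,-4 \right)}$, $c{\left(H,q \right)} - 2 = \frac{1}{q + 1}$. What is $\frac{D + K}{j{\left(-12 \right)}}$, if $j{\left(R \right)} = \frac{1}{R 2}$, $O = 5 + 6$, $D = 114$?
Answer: $-3056$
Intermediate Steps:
$c{\left(H,q \right)} = 2 + \frac{1}{1 + q}$ ($c{\left(H,q \right)} = 2 + \frac{1}{q + 1} = 2 + \frac{1}{1 + q}$)
$O = 11$
$j{\left(R \right)} = \frac{1}{2 R}$
$K = \frac{40}{3}$ ($K = -5 + 11 \frac{3 + 2 \left(-4\right)}{1 - 4} = -5 + 11 \frac{3 - 8}{-3} = -5 + 11 \left(\left(- \frac{1}{3}\right) \left(-5\right)\right) = -5 + 11 \cdot \frac{5}{3} = -5 + \frac{55}{3} = \frac{40}{3} \approx 13.333$)
$\frac{D + K}{j{\left(-12 \right)}} = \frac{114 + \frac{40}{3}}{\frac{1}{2} \frac{1}{-12}} = \frac{1}{\frac{1}{2} \left(- \frac{1}{12}\right)} \frac{382}{3} = \frac{1}{- \frac{1}{24}} \cdot \frac{382}{3} = \left(-24\right) \frac{382}{3} = -3056$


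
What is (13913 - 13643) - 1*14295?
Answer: -14025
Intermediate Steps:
(13913 - 13643) - 1*14295 = 270 - 14295 = -14025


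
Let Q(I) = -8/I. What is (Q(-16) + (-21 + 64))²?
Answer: 7569/4 ≈ 1892.3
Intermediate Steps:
(Q(-16) + (-21 + 64))² = (-8/(-16) + (-21 + 64))² = (-8*(-1/16) + 43)² = (½ + 43)² = (87/2)² = 7569/4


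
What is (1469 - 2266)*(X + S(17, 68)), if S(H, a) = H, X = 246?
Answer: -209611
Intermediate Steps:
(1469 - 2266)*(X + S(17, 68)) = (1469 - 2266)*(246 + 17) = -797*263 = -209611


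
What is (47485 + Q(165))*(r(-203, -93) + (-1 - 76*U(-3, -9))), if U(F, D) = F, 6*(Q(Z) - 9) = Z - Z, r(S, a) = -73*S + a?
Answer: 710177782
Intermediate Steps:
r(S, a) = a - 73*S
Q(Z) = 9 (Q(Z) = 9 + (Z - Z)/6 = 9 + (⅙)*0 = 9 + 0 = 9)
(47485 + Q(165))*(r(-203, -93) + (-1 - 76*U(-3, -9))) = (47485 + 9)*((-93 - 73*(-203)) + (-1 - 76*(-3))) = 47494*((-93 + 14819) + (-1 + 228)) = 47494*(14726 + 227) = 47494*14953 = 710177782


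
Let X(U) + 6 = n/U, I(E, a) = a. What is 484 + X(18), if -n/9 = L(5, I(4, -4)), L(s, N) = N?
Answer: 480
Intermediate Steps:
n = 36 (n = -9*(-4) = 36)
X(U) = -6 + 36/U
484 + X(18) = 484 + (-6 + 36/18) = 484 + (-6 + 36*(1/18)) = 484 + (-6 + 2) = 484 - 4 = 480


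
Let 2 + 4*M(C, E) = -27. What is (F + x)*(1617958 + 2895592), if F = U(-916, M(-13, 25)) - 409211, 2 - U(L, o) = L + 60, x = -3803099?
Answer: -19008599174600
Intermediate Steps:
M(C, E) = -29/4 (M(C, E) = -½ + (¼)*(-27) = -½ - 27/4 = -29/4)
U(L, o) = -58 - L (U(L, o) = 2 - (L + 60) = 2 - (60 + L) = 2 + (-60 - L) = -58 - L)
F = -408353 (F = (-58 - 1*(-916)) - 409211 = (-58 + 916) - 409211 = 858 - 409211 = -408353)
(F + x)*(1617958 + 2895592) = (-408353 - 3803099)*(1617958 + 2895592) = -4211452*4513550 = -19008599174600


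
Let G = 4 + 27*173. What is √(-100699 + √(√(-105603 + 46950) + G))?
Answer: √(-100699 + √(4675 + 21*I*√133)) ≈ 0.003 + 317.22*I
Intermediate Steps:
G = 4675 (G = 4 + 4671 = 4675)
√(-100699 + √(√(-105603 + 46950) + G)) = √(-100699 + √(√(-105603 + 46950) + 4675)) = √(-100699 + √(√(-58653) + 4675)) = √(-100699 + √(21*I*√133 + 4675)) = √(-100699 + √(4675 + 21*I*√133))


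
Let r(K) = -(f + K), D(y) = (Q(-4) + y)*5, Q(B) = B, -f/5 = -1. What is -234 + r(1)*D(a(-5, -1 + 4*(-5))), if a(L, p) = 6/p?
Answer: -738/7 ≈ -105.43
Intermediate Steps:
f = 5 (f = -5*(-1) = 5)
D(y) = -20 + 5*y (D(y) = (-4 + y)*5 = -20 + 5*y)
r(K) = -5 - K (r(K) = -(5 + K) = -5 - K)
-234 + r(1)*D(a(-5, -1 + 4*(-5))) = -234 + (-5 - 1*1)*(-20 + 5*(6/(-1 + 4*(-5)))) = -234 + (-5 - 1)*(-20 + 5*(6/(-1 - 20))) = -234 - 6*(-20 + 5*(6/(-21))) = -234 - 6*(-20 + 5*(6*(-1/21))) = -234 - 6*(-20 + 5*(-2/7)) = -234 - 6*(-20 - 10/7) = -234 - 6*(-150/7) = -234 + 900/7 = -738/7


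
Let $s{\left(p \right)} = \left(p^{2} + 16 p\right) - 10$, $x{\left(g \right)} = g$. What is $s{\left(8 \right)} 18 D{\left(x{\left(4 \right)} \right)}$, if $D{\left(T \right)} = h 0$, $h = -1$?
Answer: $0$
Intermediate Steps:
$D{\left(T \right)} = 0$ ($D{\left(T \right)} = \left(-1\right) 0 = 0$)
$s{\left(p \right)} = -10 + p^{2} + 16 p$
$s{\left(8 \right)} 18 D{\left(x{\left(4 \right)} \right)} = \left(-10 + 8^{2} + 16 \cdot 8\right) 18 \cdot 0 = \left(-10 + 64 + 128\right) 0 = 182 \cdot 0 = 0$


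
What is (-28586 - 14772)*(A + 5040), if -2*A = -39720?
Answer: -1079614200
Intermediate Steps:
A = 19860 (A = -1/2*(-39720) = 19860)
(-28586 - 14772)*(A + 5040) = (-28586 - 14772)*(19860 + 5040) = -43358*24900 = -1079614200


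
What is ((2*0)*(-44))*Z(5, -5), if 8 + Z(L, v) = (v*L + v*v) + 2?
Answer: 0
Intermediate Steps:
Z(L, v) = -6 + v² + L*v (Z(L, v) = -8 + ((v*L + v*v) + 2) = -8 + ((L*v + v²) + 2) = -8 + ((v² + L*v) + 2) = -8 + (2 + v² + L*v) = -6 + v² + L*v)
((2*0)*(-44))*Z(5, -5) = ((2*0)*(-44))*(-6 + (-5)² + 5*(-5)) = (0*(-44))*(-6 + 25 - 25) = 0*(-6) = 0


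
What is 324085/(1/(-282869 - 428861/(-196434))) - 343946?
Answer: -18007740491152789/196434 ≈ -9.1673e+10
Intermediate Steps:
324085/(1/(-282869 - 428861/(-196434))) - 343946 = 324085/(1/(-282869 - 428861*(-1/196434))) - 343946 = 324085/(1/(-282869 + 428861/196434)) - 343946 = 324085/(1/(-55564660285/196434)) - 343946 = 324085/(-196434/55564660285) - 343946 = 324085*(-55564660285/196434) - 343946 = -18007672928464225/196434 - 343946 = -18007740491152789/196434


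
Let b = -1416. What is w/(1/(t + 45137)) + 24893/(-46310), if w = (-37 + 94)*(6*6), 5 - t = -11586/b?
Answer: 23004538899613/248390 ≈ 9.2615e+7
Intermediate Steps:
t = -751/236 (t = 5 - (-11586)/(-1416) = 5 - (-11586)*(-1)/1416 = 5 - 1*1931/236 = 5 - 1931/236 = -751/236 ≈ -3.1822)
w = 2052 (w = 57*36 = 2052)
w/(1/(t + 45137)) + 24893/(-46310) = 2052/(1/(-751/236 + 45137)) + 24893/(-46310) = 2052/(1/(10651581/236)) + 24893*(-1/46310) = 2052/(236/10651581) - 2263/4210 = 2052*(10651581/236) - 2263/4210 = 5464261053/59 - 2263/4210 = 23004538899613/248390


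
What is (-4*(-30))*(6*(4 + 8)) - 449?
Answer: 8191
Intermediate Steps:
(-4*(-30))*(6*(4 + 8)) - 449 = 120*(6*12) - 449 = 120*72 - 449 = 8640 - 449 = 8191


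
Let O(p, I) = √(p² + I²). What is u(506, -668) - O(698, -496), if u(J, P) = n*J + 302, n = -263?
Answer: -132776 - 2*√183305 ≈ -1.3363e+5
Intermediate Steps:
u(J, P) = 302 - 263*J (u(J, P) = -263*J + 302 = 302 - 263*J)
O(p, I) = √(I² + p²)
u(506, -668) - O(698, -496) = (302 - 263*506) - √((-496)² + 698²) = (302 - 133078) - √(246016 + 487204) = -132776 - √733220 = -132776 - 2*√183305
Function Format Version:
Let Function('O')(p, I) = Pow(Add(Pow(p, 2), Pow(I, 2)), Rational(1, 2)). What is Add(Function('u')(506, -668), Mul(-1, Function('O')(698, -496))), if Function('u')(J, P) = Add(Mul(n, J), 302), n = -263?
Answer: Add(-132776, Mul(-2, Pow(183305, Rational(1, 2)))) ≈ -1.3363e+5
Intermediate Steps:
Function('u')(J, P) = Add(302, Mul(-263, J)) (Function('u')(J, P) = Add(Mul(-263, J), 302) = Add(302, Mul(-263, J)))
Function('O')(p, I) = Pow(Add(Pow(I, 2), Pow(p, 2)), Rational(1, 2))
Add(Function('u')(506, -668), Mul(-1, Function('O')(698, -496))) = Add(Add(302, Mul(-263, 506)), Mul(-1, Pow(Add(Pow(-496, 2), Pow(698, 2)), Rational(1, 2)))) = Add(Add(302, -133078), Mul(-1, Pow(Add(246016, 487204), Rational(1, 2)))) = Add(-132776, Mul(-1, Pow(733220, Rational(1, 2)))) = Add(-132776, Mul(-1, Mul(2, Pow(183305, Rational(1, 2))))) = Add(-132776, Mul(-2, Pow(183305, Rational(1, 2))))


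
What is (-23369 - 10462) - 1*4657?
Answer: -38488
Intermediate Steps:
(-23369 - 10462) - 1*4657 = -33831 - 4657 = -38488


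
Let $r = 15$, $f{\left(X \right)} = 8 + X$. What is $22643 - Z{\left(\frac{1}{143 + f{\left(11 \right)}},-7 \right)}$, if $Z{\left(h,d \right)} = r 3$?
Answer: $22598$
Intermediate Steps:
$Z{\left(h,d \right)} = 45$ ($Z{\left(h,d \right)} = 15 \cdot 3 = 45$)
$22643 - Z{\left(\frac{1}{143 + f{\left(11 \right)}},-7 \right)} = 22643 - 45 = 22598$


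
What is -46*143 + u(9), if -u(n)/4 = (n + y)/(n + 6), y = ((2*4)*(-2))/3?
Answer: -296054/45 ≈ -6579.0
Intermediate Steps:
y = -16/3 (y = (8*(-2))*(⅓) = -16*⅓ = -16/3 ≈ -5.3333)
u(n) = -4*(-16/3 + n)/(6 + n) (u(n) = -4*(n - 16/3)/(n + 6) = -4*(-16/3 + n)/(6 + n))
-46*143 + u(9) = -46*143 + 4*(16 - 3*9)/(3*(6 + 9)) = -6578 + (4/3)*(16 - 27)/15 = -6578 + (4/3)*(1/15)*(-11) = -6578 - 44/45 = -296054/45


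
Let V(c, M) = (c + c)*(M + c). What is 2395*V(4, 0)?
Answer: 76640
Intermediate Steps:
V(c, M) = 2*c*(M + c) (V(c, M) = (2*c)*(M + c) = 2*c*(M + c))
2395*V(4, 0) = 2395*(2*4*(0 + 4)) = 2395*(2*4*4) = 2395*32 = 76640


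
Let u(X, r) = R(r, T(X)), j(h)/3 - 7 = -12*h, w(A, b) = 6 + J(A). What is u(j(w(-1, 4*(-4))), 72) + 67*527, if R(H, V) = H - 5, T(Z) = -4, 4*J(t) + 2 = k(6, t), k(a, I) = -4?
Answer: 35376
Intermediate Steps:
J(t) = -3/2 (J(t) = -½ + (¼)*(-4) = -½ - 1 = -3/2)
w(A, b) = 9/2 (w(A, b) = 6 - 3/2 = 9/2)
j(h) = 21 - 36*h (j(h) = 21 + 3*(-12*h) = 21 - 36*h)
R(H, V) = -5 + H
u(X, r) = -5 + r
u(j(w(-1, 4*(-4))), 72) + 67*527 = (-5 + 72) + 67*527 = 67 + 35309 = 35376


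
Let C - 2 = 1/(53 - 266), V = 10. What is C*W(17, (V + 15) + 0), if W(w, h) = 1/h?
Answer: 17/213 ≈ 0.079812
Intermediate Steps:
C = 425/213 (C = 2 + 1/(53 - 266) = 2 + 1/(-213) = 2 - 1/213 = 425/213 ≈ 1.9953)
C*W(17, (V + 15) + 0) = 425/(213*((10 + 15) + 0)) = 425/(213*(25 + 0)) = (425/213)/25 = (425/213)*(1/25) = 17/213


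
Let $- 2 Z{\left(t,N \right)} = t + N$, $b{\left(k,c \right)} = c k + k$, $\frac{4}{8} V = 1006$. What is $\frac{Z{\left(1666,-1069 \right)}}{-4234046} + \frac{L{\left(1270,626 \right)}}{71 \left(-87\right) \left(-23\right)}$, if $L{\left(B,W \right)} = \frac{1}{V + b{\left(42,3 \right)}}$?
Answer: $\frac{23113523969}{327836656349970} \approx 7.0503 \cdot 10^{-5}$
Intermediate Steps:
$V = 2012$ ($V = 2 \cdot 1006 = 2012$)
$b{\left(k,c \right)} = k + c k$
$L{\left(B,W \right)} = \frac{1}{2180}$ ($L{\left(B,W \right)} = \frac{1}{2012 + 42 \left(1 + 3\right)} = \frac{1}{2012 + 42 \cdot 4} = \frac{1}{2012 + 168} = \frac{1}{2180}$)
$Z{\left(t,N \right)} = - \frac{N}{2} - \frac{t}{2}$ ($Z{\left(t,N \right)} = - \frac{t + N}{2} = - \frac{N + t}{2} = - \frac{N}{2} - \frac{t}{2}$)
$\frac{Z{\left(1666,-1069 \right)}}{-4234046} + \frac{L{\left(1270,626 \right)}}{71 \left(-87\right) \left(-23\right)} = \frac{\left(- \frac{1}{2}\right) \left(-1069\right) - 833}{-4234046} + \frac{1}{2180 \cdot 71 \left(-87\right) \left(-23\right)} = \left(\frac{1069}{2} - 833\right) \left(- \frac{1}{4234046}\right) + \frac{1}{2180 \left(\left(-6177\right) \left(-23\right)\right)} = \left(- \frac{597}{2}\right) \left(- \frac{1}{4234046}\right) + \frac{1}{2180 \cdot 142071} = \frac{597}{8468092} + \frac{1}{2180} \cdot \frac{1}{142071} = \frac{597}{8468092} + \frac{1}{309714780} = \frac{23113523969}{327836656349970}$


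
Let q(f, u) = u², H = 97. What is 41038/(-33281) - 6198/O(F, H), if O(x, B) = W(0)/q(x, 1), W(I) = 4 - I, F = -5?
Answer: -103219895/66562 ≈ -1550.7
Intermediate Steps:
O(x, B) = 4 (O(x, B) = (4 - 1*0)/(1²) = (4 + 0)/1 = 4*1 = 4)
41038/(-33281) - 6198/O(F, H) = 41038/(-33281) - 6198/4 = 41038*(-1/33281) - 6198*¼ = -41038/33281 - 3099/2 = -103219895/66562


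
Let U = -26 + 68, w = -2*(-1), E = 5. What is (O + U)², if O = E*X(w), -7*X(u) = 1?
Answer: 83521/49 ≈ 1704.5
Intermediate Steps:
w = 2
X(u) = -⅐ (X(u) = -⅐*1 = -⅐)
O = -5/7 (O = 5*(-⅐) = -5/7 ≈ -0.71429)
U = 42
(O + U)² = (-5/7 + 42)² = (289/7)² = 83521/49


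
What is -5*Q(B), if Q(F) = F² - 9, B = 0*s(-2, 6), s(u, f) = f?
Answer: 45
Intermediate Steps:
B = 0 (B = 0*6 = 0)
Q(F) = -9 + F²
-5*Q(B) = -5*(-9 + 0²) = -5*(-9 + 0) = -5*(-9) = 45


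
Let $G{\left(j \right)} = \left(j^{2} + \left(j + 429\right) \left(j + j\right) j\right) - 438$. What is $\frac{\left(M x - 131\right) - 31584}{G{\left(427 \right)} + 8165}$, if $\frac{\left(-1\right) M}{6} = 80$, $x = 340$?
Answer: $- \frac{194915}{312337304} \approx -0.00062405$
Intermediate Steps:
$M = -480$ ($M = \left(-6\right) 80 = -480$)
$G{\left(j \right)} = -438 + j^{2} + 2 j^{2} \left(429 + j\right)$ ($G{\left(j \right)} = \left(j^{2} + \left(429 + j\right) 2 j j\right) - 438 = \left(j^{2} + 2 j \left(429 + j\right) j\right) - 438 = \left(j^{2} + 2 j^{2} \left(429 + j\right)\right) - 438 = -438 + j^{2} + 2 j^{2} \left(429 + j\right)$)
$\frac{\left(M x - 131\right) - 31584}{G{\left(427 \right)} + 8165} = \frac{\left(\left(-480\right) 340 - 131\right) - 31584}{\left(-438 + 2 \cdot 427^{3} + 859 \cdot 427^{2}\right) + 8165} = \frac{\left(-163200 - 131\right) - 31584}{\left(-438 + 2 \cdot 77854483 + 859 \cdot 182329\right) + 8165} = \frac{-163331 - 31584}{\left(-438 + 155708966 + 156620611\right) + 8165} = - \frac{194915}{312329139 + 8165} = - \frac{194915}{312337304}$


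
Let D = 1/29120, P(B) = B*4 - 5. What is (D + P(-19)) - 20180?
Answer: -590000319/29120 ≈ -20261.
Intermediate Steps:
P(B) = -5 + 4*B (P(B) = 4*B - 5 = -5 + 4*B)
D = 1/29120 ≈ 3.4341e-5
(D + P(-19)) - 20180 = (1/29120 + (-5 + 4*(-19))) - 20180 = (1/29120 + (-5 - 76)) - 20180 = (1/29120 - 81) - 20180 = -2358719/29120 - 20180 = -590000319/29120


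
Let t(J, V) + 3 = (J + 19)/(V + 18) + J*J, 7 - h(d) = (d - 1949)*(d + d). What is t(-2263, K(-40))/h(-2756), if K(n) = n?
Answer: -5121268/25933953 ≈ -0.19747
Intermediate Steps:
h(d) = 7 - 2*d*(-1949 + d) (h(d) = 7 - (d - 1949)*(d + d) = 7 - (-1949 + d)*2*d = 7 - 2*d*(-1949 + d))
t(J, V) = -3 + J**2 + (19 + J)/(18 + V) (t(J, V) = -3 + ((J + 19)/(V + 18) + J*J) = -3 + ((19 + J)/(18 + V) + J**2) = -3 + (J**2 + (19 + J)/(18 + V)) = -3 + J**2 + (19 + J)/(18 + V))
t(-2263, K(-40))/h(-2756) = ((-35 - 2263 - 3*(-40) + 18*(-2263)**2 - 40*(-2263)**2)/(18 - 40))/(7 - 2*(-2756)**2 + 3898*(-2756)) = ((-35 - 2263 + 120 + 18*5121169 - 40*5121169)/(-22))/(7 - 2*7595536 - 10742888) = (-(-35 - 2263 + 120 + 92181042 - 204846760)/22)/(7 - 15191072 - 10742888) = -1/22*(-112667896)/(-25933953) = 5121268*(-1/25933953) = -5121268/25933953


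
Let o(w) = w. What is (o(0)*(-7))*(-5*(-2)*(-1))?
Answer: 0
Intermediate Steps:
(o(0)*(-7))*(-5*(-2)*(-1)) = (0*(-7))*(-5*(-2)*(-1)) = 0*(10*(-1)) = 0*(-10) = 0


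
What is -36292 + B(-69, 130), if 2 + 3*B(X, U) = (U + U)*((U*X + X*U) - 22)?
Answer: -4778998/3 ≈ -1.5930e+6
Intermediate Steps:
B(X, U) = -⅔ + 2*U*(-22 + 2*U*X)/3 (B(X, U) = -⅔ + ((U + U)*((U*X + X*U) - 22))/3 = -⅔ + ((2*U)*((U*X + U*X) - 22))/3 = -⅔ + ((2*U)*(2*U*X - 22))/3 = -⅔ + ((2*U)*(-22 + 2*U*X))/3 = -⅔ + (2*U*(-22 + 2*U*X))/3 = -⅔ + 2*U*(-22 + 2*U*X)/3)
-36292 + B(-69, 130) = -36292 + (-⅔ - 44/3*130 + (4/3)*(-69)*130²) = -36292 + (-⅔ - 5720/3 + (4/3)*(-69)*16900) = -36292 + (-⅔ - 5720/3 - 1554800) = -36292 - 4670122/3 = -4778998/3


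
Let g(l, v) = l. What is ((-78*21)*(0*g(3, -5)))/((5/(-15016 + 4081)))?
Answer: 0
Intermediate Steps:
((-78*21)*(0*g(3, -5)))/((5/(-15016 + 4081))) = ((-78*21)*(0*3))/((5/(-15016 + 4081))) = (-1638*0)/((5/(-10935))) = 0/((-1/10935*5)) = 0/(-1/2187) = 0*(-2187) = 0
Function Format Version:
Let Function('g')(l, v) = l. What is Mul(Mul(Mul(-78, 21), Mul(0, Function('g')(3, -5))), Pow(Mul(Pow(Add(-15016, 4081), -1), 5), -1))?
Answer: 0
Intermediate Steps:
Mul(Mul(Mul(-78, 21), Mul(0, Function('g')(3, -5))), Pow(Mul(Pow(Add(-15016, 4081), -1), 5), -1)) = Mul(Mul(Mul(-78, 21), Mul(0, 3)), Pow(Mul(Pow(Add(-15016, 4081), -1), 5), -1)) = Mul(Mul(-1638, 0), Pow(Mul(Pow(-10935, -1), 5), -1)) = Mul(0, Pow(Mul(Rational(-1, 10935), 5), -1)) = Mul(0, Pow(Rational(-1, 2187), -1)) = Mul(0, -2187) = 0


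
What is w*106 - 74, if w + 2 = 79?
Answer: 8088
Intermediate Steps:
w = 77 (w = -2 + 79 = 77)
w*106 - 74 = 77*106 - 74 = 8162 - 74 = 8088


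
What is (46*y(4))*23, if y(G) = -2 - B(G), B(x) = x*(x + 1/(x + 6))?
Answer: -97336/5 ≈ -19467.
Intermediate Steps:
B(x) = x*(x + 1/(6 + x))
y(G) = -2 - G*(1 + G² + 6*G)/(6 + G)
(46*y(4))*23 = (46*((-12 - 1*4³ - 6*4² - 3*4)/(6 + 4)))*23 = (46*((-12 - 1*64 - 6*16 - 12)/10))*23 = (46*((-12 - 64 - 96 - 12)/10))*23 = (46*((⅒)*(-184)))*23 = (46*(-92/5))*23 = -4232/5*23 = -97336/5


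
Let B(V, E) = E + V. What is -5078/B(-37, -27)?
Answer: 2539/32 ≈ 79.344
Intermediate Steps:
-5078/B(-37, -27) = -5078/(-27 - 37) = -5078/(-64) = -5078*(-1/64) = 2539/32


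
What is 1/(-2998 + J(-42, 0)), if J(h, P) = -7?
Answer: -1/3005 ≈ -0.00033278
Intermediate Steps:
1/(-2998 + J(-42, 0)) = 1/(-2998 - 7) = 1/(-3005) = -1/3005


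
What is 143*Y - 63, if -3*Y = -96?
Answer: 4513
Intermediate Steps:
Y = 32 (Y = -⅓*(-96) = 32)
143*Y - 63 = 143*32 - 63 = 4576 - 63 = 4513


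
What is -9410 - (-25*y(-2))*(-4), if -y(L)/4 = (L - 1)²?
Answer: -5810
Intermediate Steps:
y(L) = -4*(-1 + L)² (y(L) = -4*(L - 1)² = -4*(-1 + L)²)
-9410 - (-25*y(-2))*(-4) = -9410 - (-(-100)*(-1 - 2)²)*(-4) = -9410 - (-(-100)*(-3)²)*(-4) = -9410 - (-(-100)*9)*(-4) = -9410 - (-25*(-36))*(-4) = -9410 - 900*(-4) = -9410 - 1*(-3600) = -9410 + 3600 = -5810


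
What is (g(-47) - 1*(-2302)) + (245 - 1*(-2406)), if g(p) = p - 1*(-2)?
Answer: 4908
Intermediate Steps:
g(p) = 2 + p (g(p) = p + 2 = 2 + p)
(g(-47) - 1*(-2302)) + (245 - 1*(-2406)) = ((2 - 47) - 1*(-2302)) + (245 - 1*(-2406)) = (-45 + 2302) + (245 + 2406) = 2257 + 2651 = 4908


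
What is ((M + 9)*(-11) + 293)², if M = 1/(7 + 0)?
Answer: 1814409/49 ≈ 37029.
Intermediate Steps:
M = ⅐ (M = 1/7 = ⅐ ≈ 0.14286)
((M + 9)*(-11) + 293)² = ((⅐ + 9)*(-11) + 293)² = ((64/7)*(-11) + 293)² = (-704/7 + 293)² = (1347/7)² = 1814409/49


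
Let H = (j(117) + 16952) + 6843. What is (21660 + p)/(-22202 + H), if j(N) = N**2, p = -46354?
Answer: -12347/7641 ≈ -1.6159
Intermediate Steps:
H = 37484 (H = (117**2 + 16952) + 6843 = (13689 + 16952) + 6843 = 30641 + 6843 = 37484)
(21660 + p)/(-22202 + H) = (21660 - 46354)/(-22202 + 37484) = -24694/15282 = -24694*1/15282 = -12347/7641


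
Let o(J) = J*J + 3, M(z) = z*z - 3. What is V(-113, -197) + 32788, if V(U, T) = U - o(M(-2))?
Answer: 32671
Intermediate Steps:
M(z) = -3 + z**2 (M(z) = z**2 - 3 = -3 + z**2)
o(J) = 3 + J**2 (o(J) = J**2 + 3 = 3 + J**2)
V(U, T) = -4 + U (V(U, T) = U - (3 + (-3 + (-2)**2)**2) = U - (3 + (-3 + 4)**2) = U - (3 + 1**2) = U - (3 + 1) = U - 1*4 = U - 4 = -4 + U)
V(-113, -197) + 32788 = (-4 - 113) + 32788 = -117 + 32788 = 32671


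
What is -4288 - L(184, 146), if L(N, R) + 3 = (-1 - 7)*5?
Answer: -4245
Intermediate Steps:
L(N, R) = -43 (L(N, R) = -3 + (-1 - 7)*5 = -3 - 8*5 = -3 - 40 = -43)
-4288 - L(184, 146) = -4288 - 1*(-43) = -4288 + 43 = -4245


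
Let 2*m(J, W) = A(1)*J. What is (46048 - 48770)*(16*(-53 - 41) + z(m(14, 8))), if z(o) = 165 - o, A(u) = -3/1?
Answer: 3587596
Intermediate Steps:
A(u) = -3 (A(u) = -3*1 = -3)
m(J, W) = -3*J/2 (m(J, W) = (-3*J)/2 = -3*J/2)
(46048 - 48770)*(16*(-53 - 41) + z(m(14, 8))) = (46048 - 48770)*(16*(-53 - 41) + (165 - (-3)*14/2)) = -2722*(16*(-94) + (165 - 1*(-21))) = -2722*(-1504 + (165 + 21)) = -2722*(-1504 + 186) = -2722*(-1318) = 3587596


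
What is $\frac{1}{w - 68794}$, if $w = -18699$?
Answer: $- \frac{1}{87493} \approx -1.1429 \cdot 10^{-5}$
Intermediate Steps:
$\frac{1}{w - 68794} = \frac{1}{-18699 - 68794} = \frac{1}{-87493} = - \frac{1}{87493}$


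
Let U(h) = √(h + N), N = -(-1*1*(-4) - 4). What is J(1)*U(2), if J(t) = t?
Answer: √2 ≈ 1.4142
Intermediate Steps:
N = 0 (N = -(-1*(-4) - 4) = -(4 - 4) = -1*0 = 0)
U(h) = √h (U(h) = √(h + 0) = √h)
J(1)*U(2) = 1*√2 = √2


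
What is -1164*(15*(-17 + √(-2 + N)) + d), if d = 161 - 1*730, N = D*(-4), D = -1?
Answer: 959136 - 17460*√2 ≈ 9.3444e+5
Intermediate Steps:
N = 4 (N = -1*(-4) = 4)
d = -569 (d = 161 - 730 = -569)
-1164*(15*(-17 + √(-2 + N)) + d) = -1164*(15*(-17 + √(-2 + 4)) - 569) = -1164*(15*(-17 + √2) - 569) = -1164*((-255 + 15*√2) - 569) = -1164*(-824 + 15*√2) = 959136 - 17460*√2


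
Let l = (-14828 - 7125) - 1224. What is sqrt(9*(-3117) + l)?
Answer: I*sqrt(51230) ≈ 226.34*I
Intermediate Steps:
l = -23177 (l = -21953 - 1224 = -23177)
sqrt(9*(-3117) + l) = sqrt(9*(-3117) - 23177) = sqrt(-28053 - 23177) = sqrt(-51230) = I*sqrt(51230)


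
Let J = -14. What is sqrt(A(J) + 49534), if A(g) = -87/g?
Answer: sqrt(9709882)/14 ≈ 222.58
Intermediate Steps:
sqrt(A(J) + 49534) = sqrt(-87/(-14) + 49534) = sqrt(-87*(-1/14) + 49534) = sqrt(87/14 + 49534) = sqrt(693563/14) = sqrt(9709882)/14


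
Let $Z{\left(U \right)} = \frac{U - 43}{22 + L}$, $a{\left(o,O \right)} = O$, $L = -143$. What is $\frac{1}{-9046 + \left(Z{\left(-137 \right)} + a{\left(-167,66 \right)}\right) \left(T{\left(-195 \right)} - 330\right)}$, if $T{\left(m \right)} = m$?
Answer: $- \frac{121}{5381716} \approx -2.2484 \cdot 10^{-5}$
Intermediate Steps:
$Z{\left(U \right)} = \frac{43}{121} - \frac{U}{121}$ ($Z{\left(U \right)} = \frac{U - 43}{22 - 143} = \frac{-43 + U}{-121} = - \frac{-43 + U}{121} = \frac{43}{121} - \frac{U}{121}$)
$\frac{1}{-9046 + \left(Z{\left(-137 \right)} + a{\left(-167,66 \right)}\right) \left(T{\left(-195 \right)} - 330\right)} = \frac{1}{-9046 + \left(\left(\frac{43}{121} - - \frac{137}{121}\right) + 66\right) \left(-195 - 330\right)} = \frac{1}{-9046 + \left(\left(\frac{43}{121} + \frac{137}{121}\right) + 66\right) \left(-525\right)} = \frac{1}{-9046 + \left(\frac{180}{121} + 66\right) \left(-525\right)} = \frac{1}{-9046 + \frac{8166}{121} \left(-525\right)} = \frac{1}{-9046 - \frac{4287150}{121}} = \frac{1}{- \frac{5381716}{121}} = - \frac{121}{5381716}$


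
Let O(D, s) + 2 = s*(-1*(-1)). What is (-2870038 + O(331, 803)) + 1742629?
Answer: -1126608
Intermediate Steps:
O(D, s) = -2 + s (O(D, s) = -2 + s*(-1*(-1)) = -2 + s*1 = -2 + s)
(-2870038 + O(331, 803)) + 1742629 = (-2870038 + (-2 + 803)) + 1742629 = (-2870038 + 801) + 1742629 = -2869237 + 1742629 = -1126608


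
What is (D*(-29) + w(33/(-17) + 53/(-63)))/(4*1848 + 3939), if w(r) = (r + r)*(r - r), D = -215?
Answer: 6235/11331 ≈ 0.55026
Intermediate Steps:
w(r) = 0 (w(r) = (2*r)*0 = 0)
(D*(-29) + w(33/(-17) + 53/(-63)))/(4*1848 + 3939) = (-215*(-29) + 0)/(4*1848 + 3939) = (6235 + 0)/(7392 + 3939) = 6235/11331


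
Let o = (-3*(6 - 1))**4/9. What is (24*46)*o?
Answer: 6210000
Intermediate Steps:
o = 5625 (o = (-3*5)**4*(1/9) = (-15)**4*(1/9) = 50625*(1/9) = 5625)
(24*46)*o = (24*46)*5625 = 1104*5625 = 6210000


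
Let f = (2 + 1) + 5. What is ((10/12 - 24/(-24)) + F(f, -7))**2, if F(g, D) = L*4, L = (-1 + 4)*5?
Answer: 137641/36 ≈ 3823.4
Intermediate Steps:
f = 8 (f = 3 + 5 = 8)
L = 15 (L = 3*5 = 15)
F(g, D) = 60 (F(g, D) = 15*4 = 60)
((10/12 - 24/(-24)) + F(f, -7))**2 = ((10/12 - 24/(-24)) + 60)**2 = ((10*(1/12) - 24*(-1/24)) + 60)**2 = ((5/6 + 1) + 60)**2 = (11/6 + 60)**2 = (371/6)**2 = 137641/36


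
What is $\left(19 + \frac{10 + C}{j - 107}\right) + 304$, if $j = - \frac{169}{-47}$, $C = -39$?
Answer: $\frac{1571143}{4860} \approx 323.28$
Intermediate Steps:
$j = \frac{169}{47}$ ($j = \left(-169\right) \left(- \frac{1}{47}\right) = \frac{169}{47} \approx 3.5957$)
$\left(19 + \frac{10 + C}{j - 107}\right) + 304 = \left(19 + \frac{10 - 39}{\frac{169}{47} - 107}\right) + 304 = \left(19 - \frac{29}{- \frac{4860}{47}}\right) + 304 = \left(19 - - \frac{1363}{4860}\right) + 304 = \left(19 + \frac{1363}{4860}\right) + 304 = \frac{93703}{4860} + 304 = \frac{1571143}{4860}$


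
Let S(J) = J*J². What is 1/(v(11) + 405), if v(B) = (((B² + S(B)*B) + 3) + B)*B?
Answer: 1/162941 ≈ 6.1372e-6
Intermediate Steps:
S(J) = J³
v(B) = B*(3 + B + B² + B⁴) (v(B) = (((B² + B³*B) + 3) + B)*B = (((B² + B⁴) + 3) + B)*B = ((3 + B² + B⁴) + B)*B = (3 + B + B² + B⁴)*B = B*(3 + B + B² + B⁴))
1/(v(11) + 405) = 1/(11*(3 + 11 + 11² + 11⁴) + 405) = 1/(11*(3 + 11 + 121 + 14641) + 405) = 1/(11*14776 + 405) = 1/(162536 + 405) = 1/162941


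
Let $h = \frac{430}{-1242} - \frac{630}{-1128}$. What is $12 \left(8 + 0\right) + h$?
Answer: $\frac{11232593}{116748} \approx 96.212$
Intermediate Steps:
$h = \frac{24785}{116748}$ ($h = 430 \left(- \frac{1}{1242}\right) - - \frac{105}{188} = - \frac{215}{621} + \frac{105}{188} = \frac{24785}{116748} \approx 0.21229$)
$12 \left(8 + 0\right) + h = 12 \left(8 + 0\right) + \frac{24785}{116748} = 12 \cdot 8 + \frac{24785}{116748} = 96 + \frac{24785}{116748} = \frac{11232593}{116748}$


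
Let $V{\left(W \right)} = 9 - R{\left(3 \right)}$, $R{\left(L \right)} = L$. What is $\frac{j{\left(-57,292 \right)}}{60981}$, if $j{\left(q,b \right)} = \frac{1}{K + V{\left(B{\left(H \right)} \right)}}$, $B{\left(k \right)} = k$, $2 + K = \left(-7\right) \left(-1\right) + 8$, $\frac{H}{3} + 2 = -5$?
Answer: $\frac{1}{1158639} \approx 8.6308 \cdot 10^{-7}$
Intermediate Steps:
$H = -21$ ($H = -6 + 3 \left(-5\right) = -6 - 15 = -21$)
$K = 13$ ($K = -2 + \left(\left(-7\right) \left(-1\right) + 8\right) = -2 + \left(7 + 8\right) = -2 + 15 = 13$)
$V{\left(W \right)} = 6$ ($V{\left(W \right)} = 9 - 3 = 6$)
$j{\left(q,b \right)} = \frac{1}{19}$ ($j{\left(q,b \right)} = \frac{1}{13 + 6} = \frac{1}{19}$)
$\frac{j{\left(-57,292 \right)}}{60981} = \frac{1}{19 \cdot 60981} = \frac{1}{19} \cdot \frac{1}{60981} = \frac{1}{1158639}$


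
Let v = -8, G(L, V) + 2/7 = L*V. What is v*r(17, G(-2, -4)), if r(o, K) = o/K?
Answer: -476/27 ≈ -17.630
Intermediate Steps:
G(L, V) = -2/7 + L*V
v = -8 (v = -1*8 = -8)
v*r(17, G(-2, -4)) = -136/(-2/7 - 2*(-4)) = -136/(-2/7 + 8) = -136/54/7 = -136*7/54 = -8*119/54 = -476/27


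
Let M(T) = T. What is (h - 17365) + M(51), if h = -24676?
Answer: -41990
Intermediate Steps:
(h - 17365) + M(51) = (-24676 - 17365) + 51 = -42041 + 51 = -41990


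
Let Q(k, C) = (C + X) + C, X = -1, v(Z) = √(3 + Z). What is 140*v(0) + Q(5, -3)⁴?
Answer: 2401 + 140*√3 ≈ 2643.5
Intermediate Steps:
Q(k, C) = -1 + 2*C (Q(k, C) = (C - 1) + C = (-1 + C) + C = -1 + 2*C)
140*v(0) + Q(5, -3)⁴ = 140*√(3 + 0) + (-1 + 2*(-3))⁴ = 140*√3 + (-1 - 6)⁴ = 140*√3 + (-7)⁴ = 140*√3 + 2401 = 2401 + 140*√3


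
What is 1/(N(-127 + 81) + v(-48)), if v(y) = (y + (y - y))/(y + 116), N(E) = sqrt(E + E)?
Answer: -51/6683 - 289*I*sqrt(23)/13366 ≈ -0.0076313 - 0.1037*I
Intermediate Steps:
N(E) = sqrt(2)*sqrt(E) (N(E) = sqrt(2*E) = sqrt(2)*sqrt(E))
v(y) = y/(116 + y) (v(y) = (y + 0)/(116 + y) = y/(116 + y))
1/(N(-127 + 81) + v(-48)) = 1/(sqrt(2)*sqrt(-127 + 81) - 48/(116 - 48)) = 1/(sqrt(2)*sqrt(-46) - 48/68) = 1/(sqrt(2)*(I*sqrt(46)) - 48*1/68) = 1/(2*I*sqrt(23) - 12/17) = 1/(-12/17 + 2*I*sqrt(23))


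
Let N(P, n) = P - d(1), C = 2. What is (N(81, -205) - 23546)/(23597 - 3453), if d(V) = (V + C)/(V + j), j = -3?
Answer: -46927/40288 ≈ -1.1648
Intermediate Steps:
d(V) = (2 + V)/(-3 + V) (d(V) = (V + 2)/(V - 3) = (2 + V)/(-3 + V))
N(P, n) = 3/2 + P (N(P, n) = P - (2 + 1)/(-3 + 1) = P - 3/(-2) = P - (-1)*3/2 = P - 1*(-3/2) = P + 3/2 = 3/2 + P)
(N(81, -205) - 23546)/(23597 - 3453) = ((3/2 + 81) - 23546)/(23597 - 3453) = (165/2 - 23546)/20144 = -46927/2*1/20144 = -46927/40288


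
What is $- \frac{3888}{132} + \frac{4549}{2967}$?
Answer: $- \frac{911269}{32637} \approx -27.921$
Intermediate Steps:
$- \frac{3888}{132} + \frac{4549}{2967} = \left(-3888\right) \frac{1}{132} + 4549 \cdot \frac{1}{2967} = - \frac{324}{11} + \frac{4549}{2967} = - \frac{911269}{32637}$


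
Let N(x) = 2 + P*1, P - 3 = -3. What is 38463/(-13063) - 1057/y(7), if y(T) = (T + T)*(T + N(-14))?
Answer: -2664847/235134 ≈ -11.333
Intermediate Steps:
P = 0 (P = 3 - 3 = 0)
N(x) = 2 (N(x) = 2 + 0*1 = 2 + 0 = 2)
y(T) = 2*T*(2 + T) (y(T) = (T + T)*(T + 2) = (2*T)*(2 + T) = 2*T*(2 + T))
38463/(-13063) - 1057/y(7) = 38463/(-13063) - 1057*1/(14*(2 + 7)) = 38463*(-1/13063) - 1057/(2*7*9) = -38463/13063 - 1057/126 = -38463/13063 - 1057*1/126 = -38463/13063 - 151/18 = -2664847/235134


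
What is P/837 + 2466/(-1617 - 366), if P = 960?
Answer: -17818/184419 ≈ -0.096617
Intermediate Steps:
P/837 + 2466/(-1617 - 366) = 960/837 + 2466/(-1617 - 366) = 960*(1/837) + 2466/(-1983) = 320/279 + 2466*(-1/1983) = 320/279 - 822/661 = -17818/184419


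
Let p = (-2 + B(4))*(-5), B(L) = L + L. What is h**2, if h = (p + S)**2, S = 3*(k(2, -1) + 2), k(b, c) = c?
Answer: 531441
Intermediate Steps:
B(L) = 2*L
S = 3 (S = 3*(-1 + 2) = 3*1 = 3)
p = -30 (p = (-2 + 2*4)*(-5) = (-2 + 8)*(-5) = 6*(-5) = -30)
h = 729 (h = (-30 + 3)**2 = (-27)**2 = 729)
h**2 = 729**2 = 531441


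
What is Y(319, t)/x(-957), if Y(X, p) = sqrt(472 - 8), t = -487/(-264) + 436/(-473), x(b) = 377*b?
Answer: -4*sqrt(29)/360789 ≈ -5.9704e-5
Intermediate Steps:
t = 10477/11352 (t = -487*(-1/264) + 436*(-1/473) = 487/264 - 436/473 = 10477/11352 ≈ 0.92292)
Y(X, p) = 4*sqrt(29) (Y(X, p) = sqrt(464) = 4*sqrt(29))
Y(319, t)/x(-957) = (4*sqrt(29))/((377*(-957))) = (4*sqrt(29))/(-360789) = (4*sqrt(29))*(-1/360789) = -4*sqrt(29)/360789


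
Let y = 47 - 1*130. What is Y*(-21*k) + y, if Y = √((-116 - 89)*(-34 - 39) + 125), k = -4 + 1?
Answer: -83 + 63*√15090 ≈ 7656.0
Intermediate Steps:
k = -3
y = -83 (y = 47 - 130 = -83)
Y = √15090 (Y = √(-205*(-73) + 125) = √(14965 + 125) = √15090 ≈ 122.84)
Y*(-21*k) + y = √15090*(-21*(-3)) - 83 = √15090*63 - 83 = 63*√15090 - 83 = -83 + 63*√15090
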